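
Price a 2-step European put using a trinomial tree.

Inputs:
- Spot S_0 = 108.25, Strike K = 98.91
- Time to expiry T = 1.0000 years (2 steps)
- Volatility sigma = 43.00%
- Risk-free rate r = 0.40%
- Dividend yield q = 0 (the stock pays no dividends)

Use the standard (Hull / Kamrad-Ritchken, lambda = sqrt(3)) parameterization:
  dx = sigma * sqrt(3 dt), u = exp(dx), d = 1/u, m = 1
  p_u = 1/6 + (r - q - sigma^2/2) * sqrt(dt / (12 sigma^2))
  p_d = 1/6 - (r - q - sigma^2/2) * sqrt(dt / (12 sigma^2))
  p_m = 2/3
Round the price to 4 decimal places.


dt = T/N = 0.500000; dx = sigma*sqrt(3*dt) = 0.526640
u = exp(dx) = 1.693234; d = 1/u = 0.590586
p_u = 0.124679, p_m = 0.666667, p_d = 0.208655
Discount per step: exp(-r*dt) = 0.998002
Stock lattice S(k, j) with j the centered position index:
  k=0: S(0,+0) = 108.2500
  k=1: S(1,-1) = 63.9309; S(1,+0) = 108.2500; S(1,+1) = 183.2926
  k=2: S(2,-2) = 37.7567; S(2,-1) = 63.9309; S(2,+0) = 108.2500; S(2,+1) = 183.2926; S(2,+2) = 310.3572
Terminal payoffs V(N, j) = max(K - S_T, 0):
  V(2,-2) = 61.153306; V(2,-1) = 34.979083; V(2,+0) = 0.000000; V(2,+1) = 0.000000; V(2,+2) = 0.000000
Backward induction: V(k, j) = exp(-r*dt) * [p_u * V(k+1, j+1) + p_m * V(k+1, j) + p_d * V(k+1, j-1)]
  V(1,-1) = exp(-r*dt) * [p_u*0.000000 + p_m*34.979083 + p_d*61.153306] = 36.007217
  V(1,+0) = exp(-r*dt) * [p_u*0.000000 + p_m*0.000000 + p_d*34.979083] = 7.283962
  V(1,+1) = exp(-r*dt) * [p_u*0.000000 + p_m*0.000000 + p_d*0.000000] = 0.000000
  V(0,+0) = exp(-r*dt) * [p_u*0.000000 + p_m*7.283962 + p_d*36.007217] = 12.344330

Answer: Price = V(0,0) = 12.3443


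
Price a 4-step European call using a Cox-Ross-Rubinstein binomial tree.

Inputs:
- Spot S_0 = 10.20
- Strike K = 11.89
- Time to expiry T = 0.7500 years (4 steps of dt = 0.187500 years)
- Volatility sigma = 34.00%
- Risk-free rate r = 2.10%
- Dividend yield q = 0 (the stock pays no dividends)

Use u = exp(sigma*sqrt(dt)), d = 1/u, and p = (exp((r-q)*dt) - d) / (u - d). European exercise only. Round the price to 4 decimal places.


Answer: Price = V(0,0) = 0.7318

Derivation:
dt = T/N = 0.187500
u = exp(sigma*sqrt(dt)) = 1.158614; d = 1/u = 0.863100
p = (exp((r-q)*dt) - d) / (u - d) = 0.476611
Discount per step: exp(-r*dt) = 0.996070
Stock lattice S(k, i) with i counting down-moves:
  k=0: S(0,0) = 10.2000
  k=1: S(1,0) = 11.8179; S(1,1) = 8.8036
  k=2: S(2,0) = 13.6923; S(2,1) = 10.2000; S(2,2) = 7.5984
  k=3: S(3,0) = 15.8641; S(3,1) = 11.8179; S(3,2) = 8.8036; S(3,3) = 6.5582
  k=4: S(4,0) = 18.3804; S(4,1) = 13.6923; S(4,2) = 10.2000; S(4,3) = 7.5984; S(4,4) = 5.6604
Terminal payoffs V(N, i) = max(S_T - K, 0):
  V(4,0) = 6.490402; V(4,1) = 1.802337; V(4,2) = 0.000000; V(4,3) = 0.000000; V(4,4) = 0.000000
Backward induction: V(k, i) = exp(-r*dt) * [p * V(k+1, i) + (1-p) * V(k+1, i+1)].
  V(3,0) = exp(-r*dt) * [p*6.490402 + (1-p)*1.802337] = 4.020856
  V(3,1) = exp(-r*dt) * [p*1.802337 + (1-p)*0.000000] = 0.855638
  V(3,2) = exp(-r*dt) * [p*0.000000 + (1-p)*0.000000] = 0.000000
  V(3,3) = exp(-r*dt) * [p*0.000000 + (1-p)*0.000000] = 0.000000
  V(2,0) = exp(-r*dt) * [p*4.020856 + (1-p)*0.855638] = 2.354924
  V(2,1) = exp(-r*dt) * [p*0.855638 + (1-p)*0.000000] = 0.406204
  V(2,2) = exp(-r*dt) * [p*0.000000 + (1-p)*0.000000] = 0.000000
  V(1,0) = exp(-r*dt) * [p*2.354924 + (1-p)*0.406204] = 1.329739
  V(1,1) = exp(-r*dt) * [p*0.406204 + (1-p)*0.000000] = 0.192840
  V(0,0) = exp(-r*dt) * [p*1.329739 + (1-p)*0.192840] = 0.731811


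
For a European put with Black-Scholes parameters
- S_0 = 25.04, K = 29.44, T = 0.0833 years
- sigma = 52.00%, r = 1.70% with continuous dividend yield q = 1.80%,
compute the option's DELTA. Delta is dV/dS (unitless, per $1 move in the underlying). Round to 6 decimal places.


d1 = -1.0041300542; d2 = -1.1542110990
phi(d1) = 0.2409713780; exp(-qT) = 0.9985017235; exp(-rT) = 0.9985849022
N(-d1) = 0.8423420346
Delta = -exp(-qT) * N(-d1) = -0.9985017235 * 0.8423420346 = -0.841080

Answer: Delta = -0.841080


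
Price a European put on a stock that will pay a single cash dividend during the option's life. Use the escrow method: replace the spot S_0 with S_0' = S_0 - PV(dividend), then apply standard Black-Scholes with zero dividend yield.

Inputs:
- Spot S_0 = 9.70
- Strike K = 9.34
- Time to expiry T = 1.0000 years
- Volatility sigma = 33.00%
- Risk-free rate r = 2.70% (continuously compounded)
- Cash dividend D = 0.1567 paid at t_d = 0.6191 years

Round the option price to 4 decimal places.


PV(D) = D * exp(-r * t_d) = 0.1567 * 0.98342323 = 0.15410242
S_0' = S_0 - PV(D) = 9.7000 - 0.15410242 = 9.54589758
d1 = (ln(S_0'/K) + (r + sigma^2/2)*T) / (sigma*sqrt(T)) = 0.31289466
d2 = d1 - sigma*sqrt(T) = -0.01710534
exp(-rT) = 0.97336124
N(-d1) = 0.37718035; N(-d2) = 0.50682371
P = K * exp(-rT) * N(-d2) - S_0' * N(-d1) = 9.3400 * 0.97336124 * 0.50682371 - 9.54589758 * 0.37718035 = 1.0071

Answer: Price = 1.0071


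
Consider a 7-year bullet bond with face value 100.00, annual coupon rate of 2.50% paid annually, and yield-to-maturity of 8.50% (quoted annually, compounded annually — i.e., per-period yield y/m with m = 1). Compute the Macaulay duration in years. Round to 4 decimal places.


Answer: Macaulay duration = 6.3860 years

Derivation:
Coupon per period c = face * coupon_rate / m = 2.500000
Periods per year m = 1; per-period yield y/m = 0.085000
Number of cashflows N = 7
Cashflows (t years, CF_t, discount factor 1/(1+y/m)^(m*t), PV):
  t = 1.0000: CF_t = 2.500000, DF = 0.921659, PV = 2.304147
  t = 2.0000: CF_t = 2.500000, DF = 0.849455, PV = 2.123638
  t = 3.0000: CF_t = 2.500000, DF = 0.782908, PV = 1.957270
  t = 4.0000: CF_t = 2.500000, DF = 0.721574, PV = 1.803936
  t = 5.0000: CF_t = 2.500000, DF = 0.665045, PV = 1.662614
  t = 6.0000: CF_t = 2.500000, DF = 0.612945, PV = 1.532363
  t = 7.0000: CF_t = 102.500000, DF = 0.564926, PV = 57.904951
Price P = sum_t PV_t = 69.288919
Macaulay numerator sum_t t * PV_t:
  t * PV_t at t = 1.0000: 2.304147
  t * PV_t at t = 2.0000: 4.247276
  t * PV_t at t = 3.0000: 5.871811
  t * PV_t at t = 4.0000: 7.215743
  t * PV_t at t = 5.0000: 8.313068
  t * PV_t at t = 6.0000: 9.194176
  t * PV_t at t = 7.0000: 405.334657
Macaulay duration D = (sum_t t * PV_t) / P = 442.480878 / 69.288919 = 6.386027


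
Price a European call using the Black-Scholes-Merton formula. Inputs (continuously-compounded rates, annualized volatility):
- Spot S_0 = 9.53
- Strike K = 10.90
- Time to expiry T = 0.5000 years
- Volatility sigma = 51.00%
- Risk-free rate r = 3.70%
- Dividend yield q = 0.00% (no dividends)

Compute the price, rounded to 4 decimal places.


Answer: Price = 0.9354

Derivation:
d1 = (ln(S/K) + (r - q + 0.5*sigma^2) * T) / (sigma * sqrt(T)) = -0.14084755
d2 = d1 - sigma * sqrt(T) = -0.50147201
exp(-rT) = 0.98167007; exp(-qT) = 1.00000000
C = S_0 * exp(-qT) * N(d1) - K * exp(-rT) * N(d2)
N(d1) = 0.44399519; N(d2) = 0.30801949
C = 9.5300 * 1.00000000 * 0.44399519 - 10.9000 * 0.98167007 * 0.30801949 = 0.9354


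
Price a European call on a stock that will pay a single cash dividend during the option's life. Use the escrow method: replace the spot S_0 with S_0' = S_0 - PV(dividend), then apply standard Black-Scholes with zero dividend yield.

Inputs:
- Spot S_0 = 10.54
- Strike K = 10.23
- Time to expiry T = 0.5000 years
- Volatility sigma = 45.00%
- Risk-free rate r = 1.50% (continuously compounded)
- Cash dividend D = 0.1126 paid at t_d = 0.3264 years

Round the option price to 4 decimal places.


PV(D) = D * exp(-r * t_d) = 0.1126 * 0.99511597 = 0.11205006
S_0' = S_0 - PV(D) = 10.5400 - 0.11205006 = 10.42794994
d1 = (ln(S_0'/K) + (r + sigma^2/2)*T) / (sigma*sqrt(T)) = 0.24289940
d2 = d1 - sigma*sqrt(T) = -0.07529865
exp(-rT) = 0.99252805
N(d1) = 0.59595833; N(d2) = 0.46998855
C = S_0' * N(d1) - K * exp(-rT) * N(d2) = 10.42794994 * 0.59595833 - 10.2300 * 0.99252805 * 0.46998855 = 1.4426

Answer: Price = 1.4426


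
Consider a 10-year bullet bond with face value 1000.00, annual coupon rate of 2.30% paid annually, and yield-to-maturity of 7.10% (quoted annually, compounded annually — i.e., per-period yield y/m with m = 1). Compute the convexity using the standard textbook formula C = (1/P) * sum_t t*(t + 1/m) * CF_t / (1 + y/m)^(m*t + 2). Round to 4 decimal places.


Answer: Convexity = 80.5781

Derivation:
Coupon per period c = face * coupon_rate / m = 23.000000
Periods per year m = 1; per-period yield y/m = 0.071000
Number of cashflows N = 10
Cashflows (t years, CF_t, discount factor 1/(1+y/m)^(m*t), PV):
  t = 1.0000: CF_t = 23.000000, DF = 0.933707, PV = 21.475257
  t = 2.0000: CF_t = 23.000000, DF = 0.871808, PV = 20.051594
  t = 3.0000: CF_t = 23.000000, DF = 0.814013, PV = 18.722310
  t = 4.0000: CF_t = 23.000000, DF = 0.760050, PV = 17.481148
  t = 5.0000: CF_t = 23.000000, DF = 0.709664, PV = 16.322267
  t = 6.0000: CF_t = 23.000000, DF = 0.662618, PV = 15.240212
  t = 7.0000: CF_t = 23.000000, DF = 0.618691, PV = 14.229890
  t = 8.0000: CF_t = 23.000000, DF = 0.577676, PV = 13.286545
  t = 9.0000: CF_t = 23.000000, DF = 0.539380, PV = 12.405738
  t = 10.0000: CF_t = 1023.000000, DF = 0.503623, PV = 515.206016
Price P = sum_t PV_t = 664.420976
Convexity numerator sum_t t*(t + 1/m) * CF_t / (1+y/m)^(m*t + 2):
  t = 1.0000: term = 37.444619
  t = 2.0000: term = 104.886889
  t = 3.0000: term = 195.867206
  t = 4.0000: term = 304.804242
  t = 5.0000: term = 426.896697
  t = 6.0000: term = 558.034898
  t = 7.0000: term = 694.721318
  t = 8.0000: term = 833.999181
  t = 9.0000: term = 973.388400
  t = 10.0000: term = 49407.703591
Convexity = (1/P) * sum = 53537.747041 / 664.420976 = 80.578051


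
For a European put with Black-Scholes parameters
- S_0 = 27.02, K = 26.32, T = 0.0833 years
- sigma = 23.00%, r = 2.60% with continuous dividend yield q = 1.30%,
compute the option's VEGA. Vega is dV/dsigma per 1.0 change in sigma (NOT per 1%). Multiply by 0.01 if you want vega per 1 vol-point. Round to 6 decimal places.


Answer: Vega = 2.814902

Derivation:
d1 = 0.4449159534; d2 = 0.3785339529
phi(d1) = 0.3613480578; exp(-qT) = 0.9989176861; exp(-rT) = 0.9978365437
Vega = S * exp(-qT) * phi(d1) * sqrt(T) = 27.0200 * 0.9989176861 * 0.3613480578 * 0.2886173938 = 2.814902


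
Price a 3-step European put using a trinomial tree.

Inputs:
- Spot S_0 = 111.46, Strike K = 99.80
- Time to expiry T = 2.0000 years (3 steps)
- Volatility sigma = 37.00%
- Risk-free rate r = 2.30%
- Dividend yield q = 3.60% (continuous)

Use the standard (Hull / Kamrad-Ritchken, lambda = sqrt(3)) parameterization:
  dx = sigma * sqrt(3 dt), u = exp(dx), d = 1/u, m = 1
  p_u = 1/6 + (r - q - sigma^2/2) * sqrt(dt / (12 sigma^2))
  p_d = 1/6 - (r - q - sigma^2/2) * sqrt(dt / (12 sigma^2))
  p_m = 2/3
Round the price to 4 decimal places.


Answer: Price = V(0,0) = 16.2211

Derivation:
dt = T/N = 0.666667; dx = sigma*sqrt(3*dt) = 0.523259
u = exp(dx) = 1.687518; d = 1/u = 0.592586
p_u = 0.114780, p_m = 0.666667, p_d = 0.218553
Discount per step: exp(-r*dt) = 0.984784
Stock lattice S(k, j) with j the centered position index:
  k=0: S(0,+0) = 111.4600
  k=1: S(1,-1) = 66.0497; S(1,+0) = 111.4600; S(1,+1) = 188.0908
  k=2: S(2,-2) = 39.1401; S(2,-1) = 66.0497; S(2,+0) = 111.4600; S(2,+1) = 188.0908; S(2,+2) = 317.4067
  k=3: S(3,-3) = 23.1939; S(3,-2) = 39.1401; S(3,-1) = 66.0497; S(3,+0) = 111.4600; S(3,+1) = 188.0908; S(3,+2) = 317.4067; S(3,+3) = 535.6296
Terminal payoffs V(N, j) = max(K - S_T, 0):
  V(3,-3) = 76.606114; V(3,-2) = 60.659891; V(3,-1) = 33.750348; V(3,+0) = 0.000000; V(3,+1) = 0.000000; V(3,+2) = 0.000000; V(3,+3) = 0.000000
Backward induction: V(k, j) = exp(-r*dt) * [p_u * V(k+1, j+1) + p_m * V(k+1, j) + p_d * V(k+1, j-1)]
  V(2,-2) = exp(-r*dt) * [p_u*33.750348 + p_m*60.659891 + p_d*76.606114] = 60.127245
  V(2,-1) = exp(-r*dt) * [p_u*0.000000 + p_m*33.750348 + p_d*60.659891] = 35.213532
  V(2,+0) = exp(-r*dt) * [p_u*0.000000 + p_m*0.000000 + p_d*33.750348] = 7.264001
  V(2,+1) = exp(-r*dt) * [p_u*0.000000 + p_m*0.000000 + p_d*0.000000] = 0.000000
  V(2,+2) = exp(-r*dt) * [p_u*0.000000 + p_m*0.000000 + p_d*0.000000] = 0.000000
  V(1,-1) = exp(-r*dt) * [p_u*7.264001 + p_m*35.213532 + p_d*60.127245] = 36.880583
  V(1,+0) = exp(-r*dt) * [p_u*0.000000 + p_m*7.264001 + p_d*35.213532] = 12.347897
  V(1,+1) = exp(-r*dt) * [p_u*0.000000 + p_m*0.000000 + p_d*7.264001] = 1.563412
  V(0,+0) = exp(-r*dt) * [p_u*1.563412 + p_m*12.347897 + p_d*36.880583] = 16.221103


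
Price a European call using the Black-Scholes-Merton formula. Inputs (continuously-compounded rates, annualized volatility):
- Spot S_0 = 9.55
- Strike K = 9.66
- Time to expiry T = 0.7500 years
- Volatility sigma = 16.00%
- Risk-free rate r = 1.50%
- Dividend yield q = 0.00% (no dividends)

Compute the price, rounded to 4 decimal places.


d1 = (ln(S/K) + (r - q + 0.5*sigma^2) * T) / (sigma * sqrt(T)) = 0.06782066
d2 = d1 - sigma * sqrt(T) = -0.07074340
exp(-rT) = 0.98881304; exp(-qT) = 1.00000000
C = S_0 * exp(-qT) * N(d1) - K * exp(-rT) * N(d2)
N(d1) = 0.52703580; N(d2) = 0.47180099
C = 9.5500 * 1.00000000 * 0.52703580 - 9.6600 * 0.98881304 * 0.47180099 = 0.5266

Answer: Price = 0.5266


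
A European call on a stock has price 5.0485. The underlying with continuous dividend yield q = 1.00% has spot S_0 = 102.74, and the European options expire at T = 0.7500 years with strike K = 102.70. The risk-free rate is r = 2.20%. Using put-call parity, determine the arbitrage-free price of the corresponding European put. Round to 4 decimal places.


Answer: Put price = 4.0955

Derivation:
Put-call parity: C - P = S_0 * exp(-qT) - K * exp(-rT).
S_0 * exp(-qT) = 102.7400 * 0.99252805 = 101.97233235
K * exp(-rT) = 102.7000 * 0.98363538 = 101.01935346
P = C - S*exp(-qT) + K*exp(-rT)
P = 5.0485 - 101.97233235 + 101.01935346 = 4.0955


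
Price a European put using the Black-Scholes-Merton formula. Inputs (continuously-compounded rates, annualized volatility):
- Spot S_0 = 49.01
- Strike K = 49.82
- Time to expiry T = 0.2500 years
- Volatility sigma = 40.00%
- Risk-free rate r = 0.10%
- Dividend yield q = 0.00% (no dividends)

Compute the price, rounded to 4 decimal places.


Answer: Price = 4.3472

Derivation:
d1 = (ln(S/K) + (r - q + 0.5*sigma^2) * T) / (sigma * sqrt(T)) = 0.01928925
d2 = d1 - sigma * sqrt(T) = -0.18071075
exp(-rT) = 0.99975003; exp(-qT) = 1.00000000
P = K * exp(-rT) * N(-d2) - S_0 * exp(-qT) * N(-d1)
N(-d1) = 0.49230518; N(-d2) = 0.57170269
P = 49.8200 * 0.99975003 * 0.57170269 - 49.0100 * 1.00000000 * 0.49230518 = 4.3472


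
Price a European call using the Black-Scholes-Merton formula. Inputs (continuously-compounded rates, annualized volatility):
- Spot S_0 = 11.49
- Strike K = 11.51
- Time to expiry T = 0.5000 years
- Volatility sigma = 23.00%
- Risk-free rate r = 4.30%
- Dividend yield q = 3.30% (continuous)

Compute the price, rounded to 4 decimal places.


d1 = (ln(S/K) + (r - q + 0.5*sigma^2) * T) / (sigma * sqrt(T)) = 0.10136756
d2 = d1 - sigma * sqrt(T) = -0.06126700
exp(-rT) = 0.97872948; exp(-qT) = 0.98363538
C = S_0 * exp(-qT) * N(d1) - K * exp(-rT) * N(d2)
N(d1) = 0.54037066; N(d2) = 0.47557329
C = 11.4900 * 0.98363538 * 0.54037066 - 11.5100 * 0.97872948 * 0.47557329 = 0.7498

Answer: Price = 0.7498


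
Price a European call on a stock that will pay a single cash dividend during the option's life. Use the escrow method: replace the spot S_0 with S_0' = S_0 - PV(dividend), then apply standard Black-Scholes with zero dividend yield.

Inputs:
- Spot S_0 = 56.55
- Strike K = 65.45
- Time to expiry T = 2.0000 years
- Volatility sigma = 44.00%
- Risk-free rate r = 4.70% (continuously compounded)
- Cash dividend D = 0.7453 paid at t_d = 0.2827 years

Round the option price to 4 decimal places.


Answer: Price = 12.2882

Derivation:
PV(D) = D * exp(-r * t_d) = 0.7453 * 0.98680098 = 0.73546277
S_0' = S_0 - PV(D) = 56.5500 - 0.73546277 = 55.81453723
d1 = (ln(S_0'/K) + (r + sigma^2/2)*T) / (sigma*sqrt(T)) = 0.20626283
d2 = d1 - sigma*sqrt(T) = -0.41599113
exp(-rT) = 0.91028276
N(d1) = 0.58170720; N(d2) = 0.33870825
C = S_0' * N(d1) - K * exp(-rT) * N(d2) = 55.81453723 * 0.58170720 - 65.4500 * 0.91028276 * 0.33870825 = 12.2882


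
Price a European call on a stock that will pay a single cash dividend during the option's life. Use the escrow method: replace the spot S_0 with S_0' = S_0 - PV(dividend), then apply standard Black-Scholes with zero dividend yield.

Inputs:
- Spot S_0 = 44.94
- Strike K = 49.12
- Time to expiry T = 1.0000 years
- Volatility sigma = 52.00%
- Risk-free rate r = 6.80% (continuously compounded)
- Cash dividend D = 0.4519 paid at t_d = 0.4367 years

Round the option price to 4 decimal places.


PV(D) = D * exp(-r * t_d) = 0.4519 * 0.97074098 = 0.43867785
S_0' = S_0 - PV(D) = 44.9400 - 0.43867785 = 44.50132215
d1 = (ln(S_0'/K) + (r + sigma^2/2)*T) / (sigma*sqrt(T)) = 0.20087042
d2 = d1 - sigma*sqrt(T) = -0.31912958
exp(-rT) = 0.93426047
N(d1) = 0.57960005; N(d2) = 0.37481413
C = S_0' * N(d1) - K * exp(-rT) * N(d2) = 44.50132215 * 0.57960005 - 49.1200 * 0.93426047 * 0.37481413 = 8.5924

Answer: Price = 8.5924


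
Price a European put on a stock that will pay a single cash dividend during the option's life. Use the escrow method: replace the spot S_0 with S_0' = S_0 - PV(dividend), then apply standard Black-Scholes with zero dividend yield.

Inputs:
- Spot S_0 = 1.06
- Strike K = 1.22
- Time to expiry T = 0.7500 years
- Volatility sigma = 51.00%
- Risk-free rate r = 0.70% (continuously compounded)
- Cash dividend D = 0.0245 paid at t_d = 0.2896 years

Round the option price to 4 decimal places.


Answer: Price = 0.2979

Derivation:
PV(D) = D * exp(-r * t_d) = 0.0245 * 0.99797485 = 0.02445038
S_0' = S_0 - PV(D) = 1.0600 - 0.02445038 = 1.03554962
d1 = (ln(S_0'/K) + (r + sigma^2/2)*T) / (sigma*sqrt(T)) = -0.13840794
d2 = d1 - sigma*sqrt(T) = -0.58008089
exp(-rT) = 0.99476376
N(-d1) = 0.55504099; N(-d2) = 0.71906997
P = K * exp(-rT) * N(-d2) - S_0' * N(-d1) = 1.2200 * 0.99476376 * 0.71906997 - 1.03554962 * 0.55504099 = 0.2979


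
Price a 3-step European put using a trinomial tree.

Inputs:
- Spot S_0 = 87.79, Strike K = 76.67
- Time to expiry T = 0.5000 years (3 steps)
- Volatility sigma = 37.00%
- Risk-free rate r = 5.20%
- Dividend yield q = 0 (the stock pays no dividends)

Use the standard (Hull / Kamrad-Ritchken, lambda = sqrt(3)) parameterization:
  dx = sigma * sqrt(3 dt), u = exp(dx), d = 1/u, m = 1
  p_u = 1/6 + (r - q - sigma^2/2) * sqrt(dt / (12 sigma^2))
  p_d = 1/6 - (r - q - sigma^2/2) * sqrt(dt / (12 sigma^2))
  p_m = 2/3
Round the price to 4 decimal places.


Answer: Price = V(0,0) = 3.7573

Derivation:
dt = T/N = 0.166667; dx = sigma*sqrt(3*dt) = 0.261630
u = exp(dx) = 1.299045; d = 1/u = 0.769796
p_u = 0.161427, p_m = 0.666667, p_d = 0.171906
Discount per step: exp(-r*dt) = 0.991371
Stock lattice S(k, j) with j the centered position index:
  k=0: S(0,+0) = 87.7900
  k=1: S(1,-1) = 67.5804; S(1,+0) = 87.7900; S(1,+1) = 114.0432
  k=2: S(2,-2) = 52.0231; S(2,-1) = 67.5804; S(2,+0) = 87.7900; S(2,+1) = 114.0432; S(2,+2) = 148.1472
  k=3: S(3,-3) = 40.0472; S(3,-2) = 52.0231; S(3,-1) = 67.5804; S(3,+0) = 87.7900; S(3,+1) = 114.0432; S(3,+2) = 148.1472; S(3,+3) = 192.4500
Terminal payoffs V(N, j) = max(K - S_T, 0):
  V(3,-3) = 36.622787; V(3,-2) = 24.646862; V(3,-1) = 9.089594; V(3,+0) = 0.000000; V(3,+1) = 0.000000; V(3,+2) = 0.000000; V(3,+3) = 0.000000
Backward induction: V(k, j) = exp(-r*dt) * [p_u * V(k+1, j+1) + p_m * V(k+1, j) + p_d * V(k+1, j-1)]
  V(2,-2) = exp(-r*dt) * [p_u*9.089594 + p_m*24.646862 + p_d*36.622787] = 23.985457
  V(2,-1) = exp(-r*dt) * [p_u*0.000000 + p_m*9.089594 + p_d*24.646862] = 10.207827
  V(2,+0) = exp(-r*dt) * [p_u*0.000000 + p_m*0.000000 + p_d*9.089594] = 1.549074
  V(2,+1) = exp(-r*dt) * [p_u*0.000000 + p_m*0.000000 + p_d*0.000000] = 0.000000
  V(2,+2) = exp(-r*dt) * [p_u*0.000000 + p_m*0.000000 + p_d*0.000000] = 0.000000
  V(1,-1) = exp(-r*dt) * [p_u*1.549074 + p_m*10.207827 + p_d*23.985457] = 11.082069
  V(1,+0) = exp(-r*dt) * [p_u*0.000000 + p_m*1.549074 + p_d*10.207827] = 2.763452
  V(1,+1) = exp(-r*dt) * [p_u*0.000000 + p_m*0.000000 + p_d*1.549074] = 0.263998
  V(0,+0) = exp(-r*dt) * [p_u*0.263998 + p_m*2.763452 + p_d*11.082069] = 3.757290


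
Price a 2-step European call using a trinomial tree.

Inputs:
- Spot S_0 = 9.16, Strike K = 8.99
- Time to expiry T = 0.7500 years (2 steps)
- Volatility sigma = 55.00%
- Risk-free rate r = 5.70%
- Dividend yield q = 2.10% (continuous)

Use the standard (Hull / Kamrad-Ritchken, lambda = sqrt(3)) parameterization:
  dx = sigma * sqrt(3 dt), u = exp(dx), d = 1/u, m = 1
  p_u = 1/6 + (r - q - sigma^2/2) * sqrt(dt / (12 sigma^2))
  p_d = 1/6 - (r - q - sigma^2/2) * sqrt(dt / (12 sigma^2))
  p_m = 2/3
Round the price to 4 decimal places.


Answer: Price = V(0,0) = 1.6395

Derivation:
dt = T/N = 0.375000; dx = sigma*sqrt(3*dt) = 0.583363
u = exp(dx) = 1.792055; d = 1/u = 0.558019
p_u = 0.129624, p_m = 0.666667, p_d = 0.203709
Discount per step: exp(-r*dt) = 0.978852
Stock lattice S(k, j) with j the centered position index:
  k=0: S(0,+0) = 9.1600
  k=1: S(1,-1) = 5.1114; S(1,+0) = 9.1600; S(1,+1) = 16.4152
  k=2: S(2,-2) = 2.8523; S(2,-1) = 5.1114; S(2,+0) = 9.1600; S(2,+1) = 16.4152; S(2,+2) = 29.4170
Terminal payoffs V(N, j) = max(S_T - K, 0):
  V(2,-2) = 0.000000; V(2,-1) = 0.000000; V(2,+0) = 0.170000; V(2,+1) = 7.425225; V(2,+2) = 20.426989
Backward induction: V(k, j) = exp(-r*dt) * [p_u * V(k+1, j+1) + p_m * V(k+1, j) + p_d * V(k+1, j-1)]
  V(1,-1) = exp(-r*dt) * [p_u*0.170000 + p_m*0.000000 + p_d*0.000000] = 0.021570
  V(1,+0) = exp(-r*dt) * [p_u*7.425225 + p_m*0.170000 + p_d*0.000000] = 1.053068
  V(1,+1) = exp(-r*dt) * [p_u*20.426989 + p_m*7.425225 + p_d*0.170000] = 7.471191
  V(0,+0) = exp(-r*dt) * [p_u*7.471191 + p_m*1.053068 + p_d*0.021570] = 1.639464


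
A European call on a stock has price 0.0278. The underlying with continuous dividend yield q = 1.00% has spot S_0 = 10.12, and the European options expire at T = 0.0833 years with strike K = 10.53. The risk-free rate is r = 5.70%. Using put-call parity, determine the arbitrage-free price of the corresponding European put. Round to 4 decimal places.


Answer: Put price = 0.3963

Derivation:
Put-call parity: C - P = S_0 * exp(-qT) - K * exp(-rT).
S_0 * exp(-qT) = 10.1200 * 0.99916735 = 10.11157355
K * exp(-rT) = 10.5300 * 0.99526315 = 10.48012102
P = C - S*exp(-qT) + K*exp(-rT)
P = 0.0278 - 10.11157355 + 10.48012102 = 0.3963


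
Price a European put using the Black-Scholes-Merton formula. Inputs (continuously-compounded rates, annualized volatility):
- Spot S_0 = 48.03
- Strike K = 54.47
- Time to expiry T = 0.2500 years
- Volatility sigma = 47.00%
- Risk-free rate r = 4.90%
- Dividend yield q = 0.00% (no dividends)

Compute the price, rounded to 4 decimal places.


Answer: Price = 8.1935

Derivation:
d1 = (ln(S/K) + (r - q + 0.5*sigma^2) * T) / (sigma * sqrt(T)) = -0.36579479
d2 = d1 - sigma * sqrt(T) = -0.60079479
exp(-rT) = 0.98782473; exp(-qT) = 1.00000000
P = K * exp(-rT) * N(-d2) - S_0 * exp(-qT) * N(-d1)
N(-d1) = 0.64274090; N(-d2) = 0.72601166
P = 54.4700 * 0.98782473 * 0.72601166 - 48.0300 * 1.00000000 * 0.64274090 = 8.1935


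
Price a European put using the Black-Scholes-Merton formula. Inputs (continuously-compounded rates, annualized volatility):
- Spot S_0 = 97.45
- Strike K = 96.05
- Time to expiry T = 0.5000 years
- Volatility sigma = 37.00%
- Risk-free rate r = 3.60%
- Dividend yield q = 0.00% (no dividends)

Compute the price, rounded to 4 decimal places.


d1 = (ln(S/K) + (r - q + 0.5*sigma^2) * T) / (sigma * sqrt(T)) = 0.25492360
d2 = d1 - sigma * sqrt(T) = -0.00670591
exp(-rT) = 0.98216103; exp(-qT) = 1.00000000
P = K * exp(-rT) * N(-d2) - S_0 * exp(-qT) * N(-d1)
N(-d1) = 0.39939105; N(-d2) = 0.50267525
P = 96.0500 * 0.98216103 * 0.50267525 - 97.4500 * 1.00000000 * 0.39939105 = 8.5000

Answer: Price = 8.5000


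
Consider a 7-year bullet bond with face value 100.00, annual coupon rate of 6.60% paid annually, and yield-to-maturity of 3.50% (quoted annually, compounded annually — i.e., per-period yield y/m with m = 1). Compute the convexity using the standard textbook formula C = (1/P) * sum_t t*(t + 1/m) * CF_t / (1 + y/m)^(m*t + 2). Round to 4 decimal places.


Answer: Convexity = 41.7527

Derivation:
Coupon per period c = face * coupon_rate / m = 6.600000
Periods per year m = 1; per-period yield y/m = 0.035000
Number of cashflows N = 7
Cashflows (t years, CF_t, discount factor 1/(1+y/m)^(m*t), PV):
  t = 1.0000: CF_t = 6.600000, DF = 0.966184, PV = 6.376812
  t = 2.0000: CF_t = 6.600000, DF = 0.933511, PV = 6.161171
  t = 3.0000: CF_t = 6.600000, DF = 0.901943, PV = 5.952822
  t = 4.0000: CF_t = 6.600000, DF = 0.871442, PV = 5.751519
  t = 5.0000: CF_t = 6.600000, DF = 0.841973, PV = 5.557023
  t = 6.0000: CF_t = 6.600000, DF = 0.813501, PV = 5.369104
  t = 7.0000: CF_t = 106.600000, DF = 0.785991, PV = 83.786636
Price P = sum_t PV_t = 118.955086
Convexity numerator sum_t t*(t + 1/m) * CF_t / (1+y/m)^(m*t + 2):
  t = 1.0000: term = 11.905644
  t = 2.0000: term = 34.509112
  t = 3.0000: term = 66.684275
  t = 4.0000: term = 107.382085
  t = 5.0000: term = 155.626210
  t = 6.0000: term = 210.508883
  t = 7.0000: term = 4380.080412
Convexity = (1/P) * sum = 4966.696621 / 118.955086 = 41.752705


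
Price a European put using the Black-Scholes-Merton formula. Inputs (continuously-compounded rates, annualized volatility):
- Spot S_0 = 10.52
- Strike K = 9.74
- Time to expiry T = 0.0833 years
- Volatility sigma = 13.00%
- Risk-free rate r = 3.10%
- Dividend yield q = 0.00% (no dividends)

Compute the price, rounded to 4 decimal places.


d1 = (ln(S/K) + (r - q + 0.5*sigma^2) * T) / (sigma * sqrt(T)) = 2.14079732
d2 = d1 - sigma * sqrt(T) = 2.10327706
exp(-rT) = 0.99742103; exp(-qT) = 1.00000000
P = K * exp(-rT) * N(-d2) - S_0 * exp(-qT) * N(-d1)
N(-d1) = 0.01614519; N(-d2) = 0.01772078
P = 9.7400 * 0.99742103 * 0.01772078 - 10.5200 * 1.00000000 * 0.01614519 = 0.0023

Answer: Price = 0.0023


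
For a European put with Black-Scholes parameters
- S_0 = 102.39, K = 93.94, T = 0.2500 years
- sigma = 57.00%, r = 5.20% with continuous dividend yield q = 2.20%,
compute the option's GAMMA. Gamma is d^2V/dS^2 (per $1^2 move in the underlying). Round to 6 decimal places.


Answer: Gamma = 0.012169

Derivation:
d1 = 0.4710360386; d2 = 0.1860360386
phi(d1) = 0.3570512293; exp(-qT) = 0.9945150973; exp(-rT) = 0.9870841350
Gamma = exp(-qT) * phi(d1) / (S * sigma * sqrt(T)) = 0.9945150973 * 0.3570512293 / (102.3900 * 0.5700 * 0.5000000000) = 0.012169


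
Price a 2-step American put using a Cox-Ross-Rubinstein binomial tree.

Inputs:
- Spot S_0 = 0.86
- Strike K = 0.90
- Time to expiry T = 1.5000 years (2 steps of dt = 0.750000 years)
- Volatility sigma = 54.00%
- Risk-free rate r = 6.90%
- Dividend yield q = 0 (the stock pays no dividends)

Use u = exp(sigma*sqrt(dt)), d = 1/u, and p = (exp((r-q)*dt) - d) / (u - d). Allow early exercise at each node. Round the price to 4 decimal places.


Answer: Price = V(0,0) = 0.2010

Derivation:
dt = T/N = 0.750000
u = exp(sigma*sqrt(dt)) = 1.596245; d = 1/u = 0.626470
p = (exp((r-q)*dt) - d) / (u - d) = 0.439940
Discount per step: exp(-r*dt) = 0.949566
Stock lattice S(k, i) with i counting down-moves:
  k=0: S(0,0) = 0.8600
  k=1: S(1,0) = 1.3728; S(1,1) = 0.5388
  k=2: S(2,0) = 2.1913; S(2,1) = 0.8600; S(2,2) = 0.3375
Terminal payoffs V(N, i) = max(K - S_T, 0):
  V(2,0) = 0.000000; V(2,1) = 0.040000; V(2,2) = 0.562480
Backward induction: V(k, i) = exp(-r*dt) * [p * V(k+1, i) + (1-p) * V(k+1, i+1)]; then take max(V_cont, immediate exercise) for American.
  V(1,0) = exp(-r*dt) * [p*0.000000 + (1-p)*0.040000] = 0.021273; exercise = 0.000000; V(1,0) = max -> 0.021273
  V(1,1) = exp(-r*dt) * [p*0.040000 + (1-p)*0.562480] = 0.315845; exercise = 0.361235; V(1,1) = max -> 0.361235
  V(0,0) = exp(-r*dt) * [p*0.021273 + (1-p)*0.361235] = 0.200997; exercise = 0.040000; V(0,0) = max -> 0.200997


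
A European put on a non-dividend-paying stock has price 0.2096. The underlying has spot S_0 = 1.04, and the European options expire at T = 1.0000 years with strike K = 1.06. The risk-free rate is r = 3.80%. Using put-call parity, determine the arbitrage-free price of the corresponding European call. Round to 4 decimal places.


Put-call parity: C - P = S_0 * exp(-qT) - K * exp(-rT).
S_0 * exp(-qT) = 1.0400 * 1.00000000 = 1.04000000
K * exp(-rT) = 1.0600 * 0.96271294 = 1.02047572
C = P + S*exp(-qT) - K*exp(-rT)
C = 0.2096 + 1.04000000 - 1.02047572 = 0.2291

Answer: Call price = 0.2291


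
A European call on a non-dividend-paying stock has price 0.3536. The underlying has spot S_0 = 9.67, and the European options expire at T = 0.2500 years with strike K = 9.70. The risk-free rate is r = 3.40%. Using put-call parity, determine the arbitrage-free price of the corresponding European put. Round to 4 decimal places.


Put-call parity: C - P = S_0 * exp(-qT) - K * exp(-rT).
S_0 * exp(-qT) = 9.6700 * 1.00000000 = 9.67000000
K * exp(-rT) = 9.7000 * 0.99153602 = 9.61789942
P = C - S*exp(-qT) + K*exp(-rT)
P = 0.3536 - 9.67000000 + 9.61789942 = 0.3015

Answer: Put price = 0.3015


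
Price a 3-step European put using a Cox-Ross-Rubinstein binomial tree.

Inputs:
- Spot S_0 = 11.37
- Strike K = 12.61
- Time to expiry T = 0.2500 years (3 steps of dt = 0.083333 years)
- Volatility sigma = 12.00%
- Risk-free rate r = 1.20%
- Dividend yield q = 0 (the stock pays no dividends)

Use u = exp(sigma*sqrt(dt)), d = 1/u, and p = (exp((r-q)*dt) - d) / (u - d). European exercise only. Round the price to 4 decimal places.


Answer: Price = V(0,0) = 1.2029

Derivation:
dt = T/N = 0.083333
u = exp(sigma*sqrt(dt)) = 1.035248; d = 1/u = 0.965952
p = (exp((r-q)*dt) - d) / (u - d) = 0.505779
Discount per step: exp(-r*dt) = 0.999000
Stock lattice S(k, i) with i counting down-moves:
  k=0: S(0,0) = 11.3700
  k=1: S(1,0) = 11.7708; S(1,1) = 10.9829
  k=2: S(2,0) = 12.1857; S(2,1) = 11.3700; S(2,2) = 10.6089
  k=3: S(3,0) = 12.6152; S(3,1) = 11.7708; S(3,2) = 10.9829; S(3,3) = 10.2477
Terminal payoffs V(N, i) = max(K - S_T, 0):
  V(3,0) = 0.000000; V(3,1) = 0.839230; V(3,2) = 1.627124; V(3,3) = 2.362280
Backward induction: V(k, i) = exp(-r*dt) * [p * V(k+1, i) + (1-p) * V(k+1, i+1)].
  V(2,0) = exp(-r*dt) * [p*0.000000 + (1-p)*0.839230] = 0.414351
  V(2,1) = exp(-r*dt) * [p*0.839230 + (1-p)*1.627124] = 1.227396
  V(2,2) = exp(-r*dt) * [p*1.627124 + (1-p)*2.362280] = 1.988464
  V(1,0) = exp(-r*dt) * [p*0.414351 + (1-p)*1.227396] = 0.815359
  V(1,1) = exp(-r*dt) * [p*1.227396 + (1-p)*1.988464] = 1.601930
  V(0,0) = exp(-r*dt) * [p*0.815359 + (1-p)*1.601930] = 1.202896


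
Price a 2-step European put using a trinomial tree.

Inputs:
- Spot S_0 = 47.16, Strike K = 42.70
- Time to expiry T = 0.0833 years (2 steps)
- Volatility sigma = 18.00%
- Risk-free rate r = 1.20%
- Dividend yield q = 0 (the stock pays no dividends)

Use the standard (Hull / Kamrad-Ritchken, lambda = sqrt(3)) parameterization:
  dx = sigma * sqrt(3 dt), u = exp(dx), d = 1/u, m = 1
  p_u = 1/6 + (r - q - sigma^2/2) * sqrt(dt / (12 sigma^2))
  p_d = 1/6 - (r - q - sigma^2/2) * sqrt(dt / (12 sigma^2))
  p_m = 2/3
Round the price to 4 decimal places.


Answer: Price = V(0,0) = 0.0332

Derivation:
dt = T/N = 0.041650; dx = sigma*sqrt(3*dt) = 0.063627
u = exp(dx) = 1.065695; d = 1/u = 0.938355
p_u = 0.165292, p_m = 0.666667, p_d = 0.168041
Discount per step: exp(-r*dt) = 0.999500
Stock lattice S(k, j) with j the centered position index:
  k=0: S(0,+0) = 47.1600
  k=1: S(1,-1) = 44.2528; S(1,+0) = 47.1600; S(1,+1) = 50.2582
  k=2: S(2,-2) = 41.5249; S(2,-1) = 44.2528; S(2,+0) = 47.1600; S(2,+1) = 50.2582; S(2,+2) = 53.5599
Terminal payoffs V(N, j) = max(K - S_T, 0):
  V(2,-2) = 1.175139; V(2,-1) = 0.000000; V(2,+0) = 0.000000; V(2,+1) = 0.000000; V(2,+2) = 0.000000
Backward induction: V(k, j) = exp(-r*dt) * [p_u * V(k+1, j+1) + p_m * V(k+1, j) + p_d * V(k+1, j-1)]
  V(1,-1) = exp(-r*dt) * [p_u*0.000000 + p_m*0.000000 + p_d*1.175139] = 0.197373
  V(1,+0) = exp(-r*dt) * [p_u*0.000000 + p_m*0.000000 + p_d*0.000000] = 0.000000
  V(1,+1) = exp(-r*dt) * [p_u*0.000000 + p_m*0.000000 + p_d*0.000000] = 0.000000
  V(0,+0) = exp(-r*dt) * [p_u*0.000000 + p_m*0.000000 + p_d*0.197373] = 0.033150


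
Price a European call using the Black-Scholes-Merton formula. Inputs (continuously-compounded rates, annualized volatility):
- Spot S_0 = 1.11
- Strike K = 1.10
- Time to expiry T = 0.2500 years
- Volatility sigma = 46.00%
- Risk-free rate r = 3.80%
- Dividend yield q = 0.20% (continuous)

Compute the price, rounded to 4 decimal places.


Answer: Price = 0.1109

Derivation:
d1 = (ln(S/K) + (r - q + 0.5*sigma^2) * T) / (sigma * sqrt(T)) = 0.19347755
d2 = d1 - sigma * sqrt(T) = -0.03652245
exp(-rT) = 0.99054498; exp(-qT) = 0.99950012
C = S_0 * exp(-qT) * N(d1) - K * exp(-rT) * N(d2)
N(d1) = 0.57670751; N(d2) = 0.48543289
C = 1.1100 * 0.99950012 * 0.57670751 - 1.1000 * 0.99054498 * 0.48543289 = 0.1109


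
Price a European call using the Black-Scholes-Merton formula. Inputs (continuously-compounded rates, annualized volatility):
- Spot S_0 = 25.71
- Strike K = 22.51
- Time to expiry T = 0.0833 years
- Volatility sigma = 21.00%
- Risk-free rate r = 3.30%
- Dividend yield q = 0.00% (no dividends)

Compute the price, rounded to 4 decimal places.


Answer: Price = 3.2682

Derivation:
d1 = (ln(S/K) + (r - q + 0.5*sigma^2) * T) / (sigma * sqrt(T)) = 2.26871505
d2 = d1 - sigma * sqrt(T) = 2.20810540
exp(-rT) = 0.99725487; exp(-qT) = 1.00000000
C = S_0 * exp(-qT) * N(d1) - K * exp(-rT) * N(d2)
N(d1) = 0.98835717; N(d2) = 0.98638154
C = 25.7100 * 1.00000000 * 0.98835717 - 22.5100 * 0.99725487 * 0.98638154 = 3.2682


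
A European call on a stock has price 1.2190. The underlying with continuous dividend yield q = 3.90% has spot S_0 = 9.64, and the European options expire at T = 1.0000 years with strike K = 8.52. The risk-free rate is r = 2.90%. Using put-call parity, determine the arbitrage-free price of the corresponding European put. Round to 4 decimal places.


Put-call parity: C - P = S_0 * exp(-qT) - K * exp(-rT).
S_0 * exp(-qT) = 9.6400 * 0.96175071 = 9.27127684
K * exp(-rT) = 8.5200 * 0.97141646 = 8.27646828
P = C - S*exp(-qT) + K*exp(-rT)
P = 1.2190 - 9.27127684 + 8.27646828 = 0.2242

Answer: Put price = 0.2242


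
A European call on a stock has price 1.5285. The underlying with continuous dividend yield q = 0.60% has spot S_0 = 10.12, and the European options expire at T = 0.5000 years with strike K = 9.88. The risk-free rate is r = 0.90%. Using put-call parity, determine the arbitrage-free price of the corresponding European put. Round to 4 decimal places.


Answer: Put price = 1.2745

Derivation:
Put-call parity: C - P = S_0 * exp(-qT) - K * exp(-rT).
S_0 * exp(-qT) = 10.1200 * 0.99700450 = 10.08968549
K * exp(-rT) = 9.8800 * 0.99551011 = 9.83563989
P = C - S*exp(-qT) + K*exp(-rT)
P = 1.5285 - 10.08968549 + 9.83563989 = 1.2745


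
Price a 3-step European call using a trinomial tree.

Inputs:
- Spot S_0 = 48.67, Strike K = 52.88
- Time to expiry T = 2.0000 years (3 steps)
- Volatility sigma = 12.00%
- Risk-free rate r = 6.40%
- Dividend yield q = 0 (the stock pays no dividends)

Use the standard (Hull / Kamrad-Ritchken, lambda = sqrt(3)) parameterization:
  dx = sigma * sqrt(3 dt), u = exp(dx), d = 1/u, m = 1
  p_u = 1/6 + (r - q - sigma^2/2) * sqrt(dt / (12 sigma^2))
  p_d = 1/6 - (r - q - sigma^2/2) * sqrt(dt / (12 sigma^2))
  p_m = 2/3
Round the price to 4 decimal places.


dt = T/N = 0.666667; dx = sigma*sqrt(3*dt) = 0.169706
u = exp(dx) = 1.184956; d = 1/u = 0.843913
p_u = 0.278232, p_m = 0.666667, p_d = 0.055101
Discount per step: exp(-r*dt) = 0.958231
Stock lattice S(k, j) with j the centered position index:
  k=0: S(0,+0) = 48.6700
  k=1: S(1,-1) = 41.0733; S(1,+0) = 48.6700; S(1,+1) = 57.6718
  k=2: S(2,-2) = 34.6623; S(2,-1) = 41.0733; S(2,+0) = 48.6700; S(2,+1) = 57.6718; S(2,+2) = 68.3386
  k=3: S(3,-3) = 29.2519; S(3,-2) = 34.6623; S(3,-1) = 41.0733; S(3,+0) = 48.6700; S(3,+1) = 57.6718; S(3,+2) = 68.3386; S(3,+3) = 80.9782
Terminal payoffs V(N, j) = max(S_T - K, 0):
  V(3,-3) = 0.000000; V(3,-2) = 0.000000; V(3,-1) = 0.000000; V(3,+0) = 0.000000; V(3,+1) = 4.791808; V(3,+2) = 15.458553; V(3,+3) = 28.098178
Backward induction: V(k, j) = exp(-r*dt) * [p_u * V(k+1, j+1) + p_m * V(k+1, j) + p_d * V(k+1, j-1)]
  V(2,-2) = exp(-r*dt) * [p_u*0.000000 + p_m*0.000000 + p_d*0.000000] = 0.000000
  V(2,-1) = exp(-r*dt) * [p_u*0.000000 + p_m*0.000000 + p_d*0.000000] = 0.000000
  V(2,+0) = exp(-r*dt) * [p_u*4.791808 + p_m*0.000000 + p_d*0.000000] = 1.277548
  V(2,+1) = exp(-r*dt) * [p_u*15.458553 + p_m*4.791808 + p_d*0.000000] = 7.182523
  V(2,+2) = exp(-r*dt) * [p_u*28.098178 + p_m*15.458553 + p_d*4.791808] = 17.619524
  V(1,-1) = exp(-r*dt) * [p_u*1.277548 + p_m*0.000000 + p_d*0.000000] = 0.340608
  V(1,+0) = exp(-r*dt) * [p_u*7.182523 + p_m*1.277548 + p_d*0.000000] = 2.731062
  V(1,+1) = exp(-r*dt) * [p_u*17.619524 + p_m*7.182523 + p_d*1.277548] = 9.353353
  V(0,+0) = exp(-r*dt) * [p_u*9.353353 + p_m*2.731062 + p_d*0.340608] = 4.256348

Answer: Price = V(0,0) = 4.2563


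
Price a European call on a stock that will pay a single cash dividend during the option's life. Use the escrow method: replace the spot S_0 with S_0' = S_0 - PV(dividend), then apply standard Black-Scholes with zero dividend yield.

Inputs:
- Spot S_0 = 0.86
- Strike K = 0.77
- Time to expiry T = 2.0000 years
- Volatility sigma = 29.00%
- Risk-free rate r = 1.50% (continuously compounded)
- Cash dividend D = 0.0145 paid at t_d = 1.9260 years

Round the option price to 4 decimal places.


PV(D) = D * exp(-r * t_d) = 0.0145 * 0.97152333 = 0.01408709
S_0' = S_0 - PV(D) = 0.8600 - 0.01408709 = 0.84591291
d1 = (ln(S_0'/K) + (r + sigma^2/2)*T) / (sigma*sqrt(T)) = 0.50747322
d2 = d1 - sigma*sqrt(T) = 0.09735129
exp(-rT) = 0.97044553
N(d1) = 0.69408859; N(d2) = 0.53877629
C = S_0' * N(d1) - K * exp(-rT) * N(d2) = 0.84591291 * 0.69408859 - 0.7700 * 0.97044553 * 0.53877629 = 0.1845

Answer: Price = 0.1845


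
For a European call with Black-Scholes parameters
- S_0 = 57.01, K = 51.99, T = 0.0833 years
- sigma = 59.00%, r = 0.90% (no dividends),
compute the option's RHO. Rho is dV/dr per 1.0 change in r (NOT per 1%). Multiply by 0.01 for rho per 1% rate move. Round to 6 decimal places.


Answer: Rho = 2.931653

Derivation:
d1 = 0.6308472796; d2 = 0.4605630172
phi(d1) = 0.3269582872; exp(-qT) = 1.0000000000; exp(-rT) = 0.9992505810
N(d2) = 0.6774439250
Rho = K*T*exp(-rT)*N(d2) = 51.9900 * 0.0833 * 0.9992505810 * 0.6774439250 = 2.931653


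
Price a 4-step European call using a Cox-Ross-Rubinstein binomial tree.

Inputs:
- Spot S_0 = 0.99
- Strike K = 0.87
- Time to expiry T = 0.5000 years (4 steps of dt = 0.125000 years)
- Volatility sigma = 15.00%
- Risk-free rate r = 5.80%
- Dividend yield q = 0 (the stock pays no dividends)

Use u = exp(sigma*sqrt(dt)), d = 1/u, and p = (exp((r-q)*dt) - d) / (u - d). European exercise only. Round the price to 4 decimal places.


Answer: Price = V(0,0) = 0.1475

Derivation:
dt = T/N = 0.125000
u = exp(sigma*sqrt(dt)) = 1.054464; d = 1/u = 0.948349
p = (exp((r-q)*dt) - d) / (u - d) = 0.555315
Discount per step: exp(-r*dt) = 0.992776
Stock lattice S(k, i) with i counting down-moves:
  k=0: S(0,0) = 0.9900
  k=1: S(1,0) = 1.0439; S(1,1) = 0.9389
  k=2: S(2,0) = 1.1008; S(2,1) = 0.9900; S(2,2) = 0.8904
  k=3: S(3,0) = 1.1607; S(3,1) = 1.0439; S(3,2) = 0.9389; S(3,3) = 0.8444
  k=4: S(4,0) = 1.2239; S(4,1) = 1.1008; S(4,2) = 0.9900; S(4,3) = 0.8904; S(4,4) = 0.8008
Terminal payoffs V(N, i) = max(S_T - K, 0):
  V(4,0) = 0.353948; V(4,1) = 0.230776; V(4,2) = 0.120000; V(4,3) = 0.020372; V(4,4) = 0.000000
Backward induction: V(k, i) = exp(-r*dt) * [p * V(k+1, i) + (1-p) * V(k+1, i+1)].
  V(3,0) = exp(-r*dt) * [p*0.353948 + (1-p)*0.230776] = 0.297014
  V(3,1) = exp(-r*dt) * [p*0.230776 + (1-p)*0.120000] = 0.180204
  V(3,2) = exp(-r*dt) * [p*0.120000 + (1-p)*0.020372] = 0.075150
  V(3,3) = exp(-r*dt) * [p*0.020372 + (1-p)*0.000000] = 0.011231
  V(2,0) = exp(-r*dt) * [p*0.297014 + (1-p)*0.180204] = 0.243300
  V(2,1) = exp(-r*dt) * [p*0.180204 + (1-p)*0.075150] = 0.132524
  V(2,2) = exp(-r*dt) * [p*0.075150 + (1-p)*0.011231] = 0.046389
  V(1,0) = exp(-r*dt) * [p*0.243300 + (1-p)*0.132524] = 0.192638
  V(1,1) = exp(-r*dt) * [p*0.132524 + (1-p)*0.046389] = 0.093540
  V(0,0) = exp(-r*dt) * [p*0.192638 + (1-p)*0.093540] = 0.147497


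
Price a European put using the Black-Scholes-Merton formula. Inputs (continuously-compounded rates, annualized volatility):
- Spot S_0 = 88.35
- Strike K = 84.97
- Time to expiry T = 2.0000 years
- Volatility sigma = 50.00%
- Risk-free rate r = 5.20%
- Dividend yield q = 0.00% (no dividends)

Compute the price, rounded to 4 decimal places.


d1 = (ln(S/K) + (r - q + 0.5*sigma^2) * T) / (sigma * sqrt(T)) = 0.55579717
d2 = d1 - sigma * sqrt(T) = -0.15130961
exp(-rT) = 0.90122530; exp(-qT) = 1.00000000
P = K * exp(-rT) * N(-d2) - S_0 * exp(-qT) * N(-d1)
N(-d1) = 0.28917476; N(-d2) = 0.56013426
P = 84.9700 * 0.90122530 * 0.56013426 - 88.3500 * 1.00000000 * 0.28917476 = 17.3449

Answer: Price = 17.3449
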